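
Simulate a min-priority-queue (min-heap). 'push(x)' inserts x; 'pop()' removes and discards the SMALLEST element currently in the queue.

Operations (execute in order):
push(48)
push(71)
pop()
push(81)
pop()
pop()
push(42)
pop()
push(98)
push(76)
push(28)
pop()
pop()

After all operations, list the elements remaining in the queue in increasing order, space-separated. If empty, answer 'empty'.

push(48): heap contents = [48]
push(71): heap contents = [48, 71]
pop() → 48: heap contents = [71]
push(81): heap contents = [71, 81]
pop() → 71: heap contents = [81]
pop() → 81: heap contents = []
push(42): heap contents = [42]
pop() → 42: heap contents = []
push(98): heap contents = [98]
push(76): heap contents = [76, 98]
push(28): heap contents = [28, 76, 98]
pop() → 28: heap contents = [76, 98]
pop() → 76: heap contents = [98]

Answer: 98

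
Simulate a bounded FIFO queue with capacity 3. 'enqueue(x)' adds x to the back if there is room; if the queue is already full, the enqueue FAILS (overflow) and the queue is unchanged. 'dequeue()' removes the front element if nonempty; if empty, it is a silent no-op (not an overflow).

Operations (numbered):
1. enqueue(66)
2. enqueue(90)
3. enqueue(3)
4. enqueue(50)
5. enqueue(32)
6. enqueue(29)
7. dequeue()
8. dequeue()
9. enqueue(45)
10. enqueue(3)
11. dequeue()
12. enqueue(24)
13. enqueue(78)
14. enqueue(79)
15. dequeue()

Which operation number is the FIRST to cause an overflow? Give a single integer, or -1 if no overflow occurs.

1. enqueue(66): size=1
2. enqueue(90): size=2
3. enqueue(3): size=3
4. enqueue(50): size=3=cap → OVERFLOW (fail)
5. enqueue(32): size=3=cap → OVERFLOW (fail)
6. enqueue(29): size=3=cap → OVERFLOW (fail)
7. dequeue(): size=2
8. dequeue(): size=1
9. enqueue(45): size=2
10. enqueue(3): size=3
11. dequeue(): size=2
12. enqueue(24): size=3
13. enqueue(78): size=3=cap → OVERFLOW (fail)
14. enqueue(79): size=3=cap → OVERFLOW (fail)
15. dequeue(): size=2

Answer: 4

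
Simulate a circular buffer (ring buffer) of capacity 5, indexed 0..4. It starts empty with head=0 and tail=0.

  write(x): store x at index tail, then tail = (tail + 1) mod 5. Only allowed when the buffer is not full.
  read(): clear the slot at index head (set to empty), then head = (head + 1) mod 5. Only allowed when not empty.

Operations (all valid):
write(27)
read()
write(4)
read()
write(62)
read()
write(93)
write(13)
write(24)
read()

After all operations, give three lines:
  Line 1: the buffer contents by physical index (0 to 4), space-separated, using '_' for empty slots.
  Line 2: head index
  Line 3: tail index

Answer: 24 _ _ _ 13
4
1

Derivation:
write(27): buf=[27 _ _ _ _], head=0, tail=1, size=1
read(): buf=[_ _ _ _ _], head=1, tail=1, size=0
write(4): buf=[_ 4 _ _ _], head=1, tail=2, size=1
read(): buf=[_ _ _ _ _], head=2, tail=2, size=0
write(62): buf=[_ _ 62 _ _], head=2, tail=3, size=1
read(): buf=[_ _ _ _ _], head=3, tail=3, size=0
write(93): buf=[_ _ _ 93 _], head=3, tail=4, size=1
write(13): buf=[_ _ _ 93 13], head=3, tail=0, size=2
write(24): buf=[24 _ _ 93 13], head=3, tail=1, size=3
read(): buf=[24 _ _ _ 13], head=4, tail=1, size=2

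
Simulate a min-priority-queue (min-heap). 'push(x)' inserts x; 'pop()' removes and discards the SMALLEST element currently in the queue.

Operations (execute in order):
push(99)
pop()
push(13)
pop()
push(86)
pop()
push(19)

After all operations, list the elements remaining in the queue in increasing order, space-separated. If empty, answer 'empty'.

push(99): heap contents = [99]
pop() → 99: heap contents = []
push(13): heap contents = [13]
pop() → 13: heap contents = []
push(86): heap contents = [86]
pop() → 86: heap contents = []
push(19): heap contents = [19]

Answer: 19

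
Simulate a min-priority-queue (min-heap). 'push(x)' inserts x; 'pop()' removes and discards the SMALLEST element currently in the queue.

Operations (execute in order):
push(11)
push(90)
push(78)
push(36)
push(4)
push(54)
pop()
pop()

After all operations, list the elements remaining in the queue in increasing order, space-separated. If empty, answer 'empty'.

push(11): heap contents = [11]
push(90): heap contents = [11, 90]
push(78): heap contents = [11, 78, 90]
push(36): heap contents = [11, 36, 78, 90]
push(4): heap contents = [4, 11, 36, 78, 90]
push(54): heap contents = [4, 11, 36, 54, 78, 90]
pop() → 4: heap contents = [11, 36, 54, 78, 90]
pop() → 11: heap contents = [36, 54, 78, 90]

Answer: 36 54 78 90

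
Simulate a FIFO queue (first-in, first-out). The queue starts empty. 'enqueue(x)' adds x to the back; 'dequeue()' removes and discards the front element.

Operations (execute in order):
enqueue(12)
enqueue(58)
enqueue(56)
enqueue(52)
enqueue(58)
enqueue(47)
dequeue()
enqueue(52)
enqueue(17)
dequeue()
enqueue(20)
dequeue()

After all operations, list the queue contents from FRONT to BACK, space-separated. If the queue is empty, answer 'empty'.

enqueue(12): [12]
enqueue(58): [12, 58]
enqueue(56): [12, 58, 56]
enqueue(52): [12, 58, 56, 52]
enqueue(58): [12, 58, 56, 52, 58]
enqueue(47): [12, 58, 56, 52, 58, 47]
dequeue(): [58, 56, 52, 58, 47]
enqueue(52): [58, 56, 52, 58, 47, 52]
enqueue(17): [58, 56, 52, 58, 47, 52, 17]
dequeue(): [56, 52, 58, 47, 52, 17]
enqueue(20): [56, 52, 58, 47, 52, 17, 20]
dequeue(): [52, 58, 47, 52, 17, 20]

Answer: 52 58 47 52 17 20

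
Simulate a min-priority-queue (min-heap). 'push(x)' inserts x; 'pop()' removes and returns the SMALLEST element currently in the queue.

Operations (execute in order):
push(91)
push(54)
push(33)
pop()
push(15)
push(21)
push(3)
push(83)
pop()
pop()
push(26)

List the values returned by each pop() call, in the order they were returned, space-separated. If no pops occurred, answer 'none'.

Answer: 33 3 15

Derivation:
push(91): heap contents = [91]
push(54): heap contents = [54, 91]
push(33): heap contents = [33, 54, 91]
pop() → 33: heap contents = [54, 91]
push(15): heap contents = [15, 54, 91]
push(21): heap contents = [15, 21, 54, 91]
push(3): heap contents = [3, 15, 21, 54, 91]
push(83): heap contents = [3, 15, 21, 54, 83, 91]
pop() → 3: heap contents = [15, 21, 54, 83, 91]
pop() → 15: heap contents = [21, 54, 83, 91]
push(26): heap contents = [21, 26, 54, 83, 91]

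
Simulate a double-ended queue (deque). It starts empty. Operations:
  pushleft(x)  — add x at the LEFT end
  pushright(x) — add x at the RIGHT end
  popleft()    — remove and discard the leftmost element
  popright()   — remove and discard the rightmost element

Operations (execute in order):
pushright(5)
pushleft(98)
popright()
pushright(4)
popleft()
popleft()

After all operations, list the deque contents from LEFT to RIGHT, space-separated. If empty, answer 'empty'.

pushright(5): [5]
pushleft(98): [98, 5]
popright(): [98]
pushright(4): [98, 4]
popleft(): [4]
popleft(): []

Answer: empty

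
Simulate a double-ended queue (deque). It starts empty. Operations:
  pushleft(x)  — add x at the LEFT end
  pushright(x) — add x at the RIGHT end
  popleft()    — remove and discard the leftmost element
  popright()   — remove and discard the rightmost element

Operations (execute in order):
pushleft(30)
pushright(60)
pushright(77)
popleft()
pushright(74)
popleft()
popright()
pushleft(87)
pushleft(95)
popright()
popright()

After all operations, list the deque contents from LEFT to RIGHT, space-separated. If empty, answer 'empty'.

Answer: 95

Derivation:
pushleft(30): [30]
pushright(60): [30, 60]
pushright(77): [30, 60, 77]
popleft(): [60, 77]
pushright(74): [60, 77, 74]
popleft(): [77, 74]
popright(): [77]
pushleft(87): [87, 77]
pushleft(95): [95, 87, 77]
popright(): [95, 87]
popright(): [95]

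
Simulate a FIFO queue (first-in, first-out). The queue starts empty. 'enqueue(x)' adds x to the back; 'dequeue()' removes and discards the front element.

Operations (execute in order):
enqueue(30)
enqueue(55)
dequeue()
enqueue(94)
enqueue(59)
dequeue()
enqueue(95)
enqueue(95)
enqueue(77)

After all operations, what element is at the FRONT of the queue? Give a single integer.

Answer: 94

Derivation:
enqueue(30): queue = [30]
enqueue(55): queue = [30, 55]
dequeue(): queue = [55]
enqueue(94): queue = [55, 94]
enqueue(59): queue = [55, 94, 59]
dequeue(): queue = [94, 59]
enqueue(95): queue = [94, 59, 95]
enqueue(95): queue = [94, 59, 95, 95]
enqueue(77): queue = [94, 59, 95, 95, 77]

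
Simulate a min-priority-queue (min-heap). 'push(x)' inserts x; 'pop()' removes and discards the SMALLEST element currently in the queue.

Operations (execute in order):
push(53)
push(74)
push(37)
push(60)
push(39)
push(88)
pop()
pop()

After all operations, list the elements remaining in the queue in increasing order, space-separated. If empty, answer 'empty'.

push(53): heap contents = [53]
push(74): heap contents = [53, 74]
push(37): heap contents = [37, 53, 74]
push(60): heap contents = [37, 53, 60, 74]
push(39): heap contents = [37, 39, 53, 60, 74]
push(88): heap contents = [37, 39, 53, 60, 74, 88]
pop() → 37: heap contents = [39, 53, 60, 74, 88]
pop() → 39: heap contents = [53, 60, 74, 88]

Answer: 53 60 74 88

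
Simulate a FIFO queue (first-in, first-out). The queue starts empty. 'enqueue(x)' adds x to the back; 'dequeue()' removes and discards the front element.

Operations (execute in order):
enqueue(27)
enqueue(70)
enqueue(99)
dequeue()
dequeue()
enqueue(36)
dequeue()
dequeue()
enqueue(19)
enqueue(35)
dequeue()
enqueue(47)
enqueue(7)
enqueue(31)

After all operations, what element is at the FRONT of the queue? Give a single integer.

Answer: 35

Derivation:
enqueue(27): queue = [27]
enqueue(70): queue = [27, 70]
enqueue(99): queue = [27, 70, 99]
dequeue(): queue = [70, 99]
dequeue(): queue = [99]
enqueue(36): queue = [99, 36]
dequeue(): queue = [36]
dequeue(): queue = []
enqueue(19): queue = [19]
enqueue(35): queue = [19, 35]
dequeue(): queue = [35]
enqueue(47): queue = [35, 47]
enqueue(7): queue = [35, 47, 7]
enqueue(31): queue = [35, 47, 7, 31]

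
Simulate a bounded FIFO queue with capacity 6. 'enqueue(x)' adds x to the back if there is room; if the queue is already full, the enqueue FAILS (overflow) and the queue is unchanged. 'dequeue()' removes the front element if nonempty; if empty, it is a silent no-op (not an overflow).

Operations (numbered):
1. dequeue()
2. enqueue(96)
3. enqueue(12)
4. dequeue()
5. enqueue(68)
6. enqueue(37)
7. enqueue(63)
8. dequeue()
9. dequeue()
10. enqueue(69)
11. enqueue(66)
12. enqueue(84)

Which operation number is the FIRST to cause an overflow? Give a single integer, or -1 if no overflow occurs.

1. dequeue(): empty, no-op, size=0
2. enqueue(96): size=1
3. enqueue(12): size=2
4. dequeue(): size=1
5. enqueue(68): size=2
6. enqueue(37): size=3
7. enqueue(63): size=4
8. dequeue(): size=3
9. dequeue(): size=2
10. enqueue(69): size=3
11. enqueue(66): size=4
12. enqueue(84): size=5

Answer: -1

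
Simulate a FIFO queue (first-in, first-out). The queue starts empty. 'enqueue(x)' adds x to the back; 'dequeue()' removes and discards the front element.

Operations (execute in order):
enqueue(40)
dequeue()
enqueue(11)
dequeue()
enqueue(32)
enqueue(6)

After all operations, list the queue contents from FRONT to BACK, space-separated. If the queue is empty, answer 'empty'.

enqueue(40): [40]
dequeue(): []
enqueue(11): [11]
dequeue(): []
enqueue(32): [32]
enqueue(6): [32, 6]

Answer: 32 6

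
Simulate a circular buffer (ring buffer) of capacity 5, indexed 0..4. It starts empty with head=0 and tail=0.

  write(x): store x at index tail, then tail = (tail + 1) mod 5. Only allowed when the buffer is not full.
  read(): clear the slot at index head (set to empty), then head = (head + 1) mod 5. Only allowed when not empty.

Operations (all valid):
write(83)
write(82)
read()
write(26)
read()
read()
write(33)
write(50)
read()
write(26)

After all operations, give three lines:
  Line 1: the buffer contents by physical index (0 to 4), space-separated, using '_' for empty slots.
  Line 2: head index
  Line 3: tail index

write(83): buf=[83 _ _ _ _], head=0, tail=1, size=1
write(82): buf=[83 82 _ _ _], head=0, tail=2, size=2
read(): buf=[_ 82 _ _ _], head=1, tail=2, size=1
write(26): buf=[_ 82 26 _ _], head=1, tail=3, size=2
read(): buf=[_ _ 26 _ _], head=2, tail=3, size=1
read(): buf=[_ _ _ _ _], head=3, tail=3, size=0
write(33): buf=[_ _ _ 33 _], head=3, tail=4, size=1
write(50): buf=[_ _ _ 33 50], head=3, tail=0, size=2
read(): buf=[_ _ _ _ 50], head=4, tail=0, size=1
write(26): buf=[26 _ _ _ 50], head=4, tail=1, size=2

Answer: 26 _ _ _ 50
4
1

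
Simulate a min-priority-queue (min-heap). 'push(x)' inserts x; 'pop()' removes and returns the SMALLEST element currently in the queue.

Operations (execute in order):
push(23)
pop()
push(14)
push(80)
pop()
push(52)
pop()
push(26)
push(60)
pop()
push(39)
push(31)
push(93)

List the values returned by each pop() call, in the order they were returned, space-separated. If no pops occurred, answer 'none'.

push(23): heap contents = [23]
pop() → 23: heap contents = []
push(14): heap contents = [14]
push(80): heap contents = [14, 80]
pop() → 14: heap contents = [80]
push(52): heap contents = [52, 80]
pop() → 52: heap contents = [80]
push(26): heap contents = [26, 80]
push(60): heap contents = [26, 60, 80]
pop() → 26: heap contents = [60, 80]
push(39): heap contents = [39, 60, 80]
push(31): heap contents = [31, 39, 60, 80]
push(93): heap contents = [31, 39, 60, 80, 93]

Answer: 23 14 52 26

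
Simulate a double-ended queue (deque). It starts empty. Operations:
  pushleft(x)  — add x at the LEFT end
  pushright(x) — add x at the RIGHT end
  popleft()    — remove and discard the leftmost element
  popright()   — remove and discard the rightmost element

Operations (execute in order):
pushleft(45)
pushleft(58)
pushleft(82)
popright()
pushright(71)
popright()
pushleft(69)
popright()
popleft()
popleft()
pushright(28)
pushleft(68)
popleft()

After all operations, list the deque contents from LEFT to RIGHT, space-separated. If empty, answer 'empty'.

pushleft(45): [45]
pushleft(58): [58, 45]
pushleft(82): [82, 58, 45]
popright(): [82, 58]
pushright(71): [82, 58, 71]
popright(): [82, 58]
pushleft(69): [69, 82, 58]
popright(): [69, 82]
popleft(): [82]
popleft(): []
pushright(28): [28]
pushleft(68): [68, 28]
popleft(): [28]

Answer: 28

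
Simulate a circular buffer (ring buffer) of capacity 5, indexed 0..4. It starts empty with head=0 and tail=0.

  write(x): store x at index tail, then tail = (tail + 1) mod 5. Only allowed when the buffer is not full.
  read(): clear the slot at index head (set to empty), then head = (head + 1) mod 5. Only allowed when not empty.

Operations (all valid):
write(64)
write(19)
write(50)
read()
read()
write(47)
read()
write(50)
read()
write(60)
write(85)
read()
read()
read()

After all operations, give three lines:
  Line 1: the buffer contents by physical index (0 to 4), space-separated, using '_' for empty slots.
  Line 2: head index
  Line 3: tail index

Answer: _ _ _ _ _
2
2

Derivation:
write(64): buf=[64 _ _ _ _], head=0, tail=1, size=1
write(19): buf=[64 19 _ _ _], head=0, tail=2, size=2
write(50): buf=[64 19 50 _ _], head=0, tail=3, size=3
read(): buf=[_ 19 50 _ _], head=1, tail=3, size=2
read(): buf=[_ _ 50 _ _], head=2, tail=3, size=1
write(47): buf=[_ _ 50 47 _], head=2, tail=4, size=2
read(): buf=[_ _ _ 47 _], head=3, tail=4, size=1
write(50): buf=[_ _ _ 47 50], head=3, tail=0, size=2
read(): buf=[_ _ _ _ 50], head=4, tail=0, size=1
write(60): buf=[60 _ _ _ 50], head=4, tail=1, size=2
write(85): buf=[60 85 _ _ 50], head=4, tail=2, size=3
read(): buf=[60 85 _ _ _], head=0, tail=2, size=2
read(): buf=[_ 85 _ _ _], head=1, tail=2, size=1
read(): buf=[_ _ _ _ _], head=2, tail=2, size=0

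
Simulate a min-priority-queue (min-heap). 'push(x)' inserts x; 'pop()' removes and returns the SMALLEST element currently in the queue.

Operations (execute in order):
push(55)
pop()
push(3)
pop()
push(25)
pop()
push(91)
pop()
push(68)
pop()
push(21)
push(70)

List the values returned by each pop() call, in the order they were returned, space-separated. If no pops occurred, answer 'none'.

push(55): heap contents = [55]
pop() → 55: heap contents = []
push(3): heap contents = [3]
pop() → 3: heap contents = []
push(25): heap contents = [25]
pop() → 25: heap contents = []
push(91): heap contents = [91]
pop() → 91: heap contents = []
push(68): heap contents = [68]
pop() → 68: heap contents = []
push(21): heap contents = [21]
push(70): heap contents = [21, 70]

Answer: 55 3 25 91 68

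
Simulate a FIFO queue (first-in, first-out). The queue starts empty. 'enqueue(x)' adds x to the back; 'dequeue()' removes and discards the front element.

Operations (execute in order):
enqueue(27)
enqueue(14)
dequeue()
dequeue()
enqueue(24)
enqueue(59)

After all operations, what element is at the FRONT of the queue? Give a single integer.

Answer: 24

Derivation:
enqueue(27): queue = [27]
enqueue(14): queue = [27, 14]
dequeue(): queue = [14]
dequeue(): queue = []
enqueue(24): queue = [24]
enqueue(59): queue = [24, 59]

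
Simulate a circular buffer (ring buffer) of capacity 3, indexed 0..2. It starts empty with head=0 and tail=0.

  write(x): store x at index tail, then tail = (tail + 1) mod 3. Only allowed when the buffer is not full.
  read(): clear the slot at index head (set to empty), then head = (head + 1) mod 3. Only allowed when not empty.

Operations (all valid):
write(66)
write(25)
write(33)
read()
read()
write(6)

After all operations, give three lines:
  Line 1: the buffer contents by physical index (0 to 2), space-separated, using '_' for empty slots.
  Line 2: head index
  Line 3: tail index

Answer: 6 _ 33
2
1

Derivation:
write(66): buf=[66 _ _], head=0, tail=1, size=1
write(25): buf=[66 25 _], head=0, tail=2, size=2
write(33): buf=[66 25 33], head=0, tail=0, size=3
read(): buf=[_ 25 33], head=1, tail=0, size=2
read(): buf=[_ _ 33], head=2, tail=0, size=1
write(6): buf=[6 _ 33], head=2, tail=1, size=2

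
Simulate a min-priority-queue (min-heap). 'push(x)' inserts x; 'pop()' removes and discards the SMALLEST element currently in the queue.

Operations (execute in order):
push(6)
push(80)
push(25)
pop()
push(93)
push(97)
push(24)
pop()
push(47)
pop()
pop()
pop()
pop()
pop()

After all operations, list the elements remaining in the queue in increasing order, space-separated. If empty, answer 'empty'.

push(6): heap contents = [6]
push(80): heap contents = [6, 80]
push(25): heap contents = [6, 25, 80]
pop() → 6: heap contents = [25, 80]
push(93): heap contents = [25, 80, 93]
push(97): heap contents = [25, 80, 93, 97]
push(24): heap contents = [24, 25, 80, 93, 97]
pop() → 24: heap contents = [25, 80, 93, 97]
push(47): heap contents = [25, 47, 80, 93, 97]
pop() → 25: heap contents = [47, 80, 93, 97]
pop() → 47: heap contents = [80, 93, 97]
pop() → 80: heap contents = [93, 97]
pop() → 93: heap contents = [97]
pop() → 97: heap contents = []

Answer: empty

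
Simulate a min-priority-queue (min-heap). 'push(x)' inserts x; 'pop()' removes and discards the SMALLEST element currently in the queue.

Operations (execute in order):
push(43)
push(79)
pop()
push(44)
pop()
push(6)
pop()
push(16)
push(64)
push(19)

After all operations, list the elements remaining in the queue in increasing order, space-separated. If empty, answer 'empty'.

push(43): heap contents = [43]
push(79): heap contents = [43, 79]
pop() → 43: heap contents = [79]
push(44): heap contents = [44, 79]
pop() → 44: heap contents = [79]
push(6): heap contents = [6, 79]
pop() → 6: heap contents = [79]
push(16): heap contents = [16, 79]
push(64): heap contents = [16, 64, 79]
push(19): heap contents = [16, 19, 64, 79]

Answer: 16 19 64 79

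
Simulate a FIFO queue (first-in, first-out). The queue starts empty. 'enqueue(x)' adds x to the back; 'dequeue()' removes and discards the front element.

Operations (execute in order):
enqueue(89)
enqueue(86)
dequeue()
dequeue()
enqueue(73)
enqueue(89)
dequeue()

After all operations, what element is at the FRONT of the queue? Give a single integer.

Answer: 89

Derivation:
enqueue(89): queue = [89]
enqueue(86): queue = [89, 86]
dequeue(): queue = [86]
dequeue(): queue = []
enqueue(73): queue = [73]
enqueue(89): queue = [73, 89]
dequeue(): queue = [89]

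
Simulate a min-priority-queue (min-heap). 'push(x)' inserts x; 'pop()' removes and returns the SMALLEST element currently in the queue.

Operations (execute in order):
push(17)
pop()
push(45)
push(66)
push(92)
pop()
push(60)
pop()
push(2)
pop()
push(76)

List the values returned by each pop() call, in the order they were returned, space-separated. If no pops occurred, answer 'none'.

push(17): heap contents = [17]
pop() → 17: heap contents = []
push(45): heap contents = [45]
push(66): heap contents = [45, 66]
push(92): heap contents = [45, 66, 92]
pop() → 45: heap contents = [66, 92]
push(60): heap contents = [60, 66, 92]
pop() → 60: heap contents = [66, 92]
push(2): heap contents = [2, 66, 92]
pop() → 2: heap contents = [66, 92]
push(76): heap contents = [66, 76, 92]

Answer: 17 45 60 2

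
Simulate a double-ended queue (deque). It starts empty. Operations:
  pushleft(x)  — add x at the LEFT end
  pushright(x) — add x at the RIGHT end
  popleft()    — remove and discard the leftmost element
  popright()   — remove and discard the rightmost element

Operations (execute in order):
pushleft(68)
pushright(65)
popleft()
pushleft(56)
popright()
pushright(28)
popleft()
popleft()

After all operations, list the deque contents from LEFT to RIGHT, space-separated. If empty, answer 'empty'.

pushleft(68): [68]
pushright(65): [68, 65]
popleft(): [65]
pushleft(56): [56, 65]
popright(): [56]
pushright(28): [56, 28]
popleft(): [28]
popleft(): []

Answer: empty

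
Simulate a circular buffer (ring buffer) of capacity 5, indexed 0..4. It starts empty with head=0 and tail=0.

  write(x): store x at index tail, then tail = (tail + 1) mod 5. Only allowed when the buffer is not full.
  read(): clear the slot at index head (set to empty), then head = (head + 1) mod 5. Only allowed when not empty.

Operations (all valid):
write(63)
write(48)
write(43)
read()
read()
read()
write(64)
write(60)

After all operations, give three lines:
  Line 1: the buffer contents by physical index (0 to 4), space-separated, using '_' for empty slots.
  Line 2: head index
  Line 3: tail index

Answer: _ _ _ 64 60
3
0

Derivation:
write(63): buf=[63 _ _ _ _], head=0, tail=1, size=1
write(48): buf=[63 48 _ _ _], head=0, tail=2, size=2
write(43): buf=[63 48 43 _ _], head=0, tail=3, size=3
read(): buf=[_ 48 43 _ _], head=1, tail=3, size=2
read(): buf=[_ _ 43 _ _], head=2, tail=3, size=1
read(): buf=[_ _ _ _ _], head=3, tail=3, size=0
write(64): buf=[_ _ _ 64 _], head=3, tail=4, size=1
write(60): buf=[_ _ _ 64 60], head=3, tail=0, size=2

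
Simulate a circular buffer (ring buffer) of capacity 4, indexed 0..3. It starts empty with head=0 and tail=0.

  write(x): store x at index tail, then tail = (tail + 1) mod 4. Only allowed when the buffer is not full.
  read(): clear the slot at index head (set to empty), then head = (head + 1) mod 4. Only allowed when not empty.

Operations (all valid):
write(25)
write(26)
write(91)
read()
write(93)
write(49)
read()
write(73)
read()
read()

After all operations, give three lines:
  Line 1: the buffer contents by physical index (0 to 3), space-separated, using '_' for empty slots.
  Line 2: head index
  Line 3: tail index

Answer: 49 73 _ _
0
2

Derivation:
write(25): buf=[25 _ _ _], head=0, tail=1, size=1
write(26): buf=[25 26 _ _], head=0, tail=2, size=2
write(91): buf=[25 26 91 _], head=0, tail=3, size=3
read(): buf=[_ 26 91 _], head=1, tail=3, size=2
write(93): buf=[_ 26 91 93], head=1, tail=0, size=3
write(49): buf=[49 26 91 93], head=1, tail=1, size=4
read(): buf=[49 _ 91 93], head=2, tail=1, size=3
write(73): buf=[49 73 91 93], head=2, tail=2, size=4
read(): buf=[49 73 _ 93], head=3, tail=2, size=3
read(): buf=[49 73 _ _], head=0, tail=2, size=2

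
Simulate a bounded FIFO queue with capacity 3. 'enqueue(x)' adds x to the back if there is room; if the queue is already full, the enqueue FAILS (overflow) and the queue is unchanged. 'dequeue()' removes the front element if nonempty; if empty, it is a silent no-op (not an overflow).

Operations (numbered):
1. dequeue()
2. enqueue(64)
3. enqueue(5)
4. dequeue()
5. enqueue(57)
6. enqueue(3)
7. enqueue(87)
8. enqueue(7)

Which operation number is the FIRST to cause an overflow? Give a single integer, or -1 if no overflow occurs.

1. dequeue(): empty, no-op, size=0
2. enqueue(64): size=1
3. enqueue(5): size=2
4. dequeue(): size=1
5. enqueue(57): size=2
6. enqueue(3): size=3
7. enqueue(87): size=3=cap → OVERFLOW (fail)
8. enqueue(7): size=3=cap → OVERFLOW (fail)

Answer: 7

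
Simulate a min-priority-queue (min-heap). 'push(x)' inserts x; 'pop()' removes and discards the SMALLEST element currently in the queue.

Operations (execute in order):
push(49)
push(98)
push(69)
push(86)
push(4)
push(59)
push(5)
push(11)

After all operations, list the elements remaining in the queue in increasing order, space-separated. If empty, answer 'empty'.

push(49): heap contents = [49]
push(98): heap contents = [49, 98]
push(69): heap contents = [49, 69, 98]
push(86): heap contents = [49, 69, 86, 98]
push(4): heap contents = [4, 49, 69, 86, 98]
push(59): heap contents = [4, 49, 59, 69, 86, 98]
push(5): heap contents = [4, 5, 49, 59, 69, 86, 98]
push(11): heap contents = [4, 5, 11, 49, 59, 69, 86, 98]

Answer: 4 5 11 49 59 69 86 98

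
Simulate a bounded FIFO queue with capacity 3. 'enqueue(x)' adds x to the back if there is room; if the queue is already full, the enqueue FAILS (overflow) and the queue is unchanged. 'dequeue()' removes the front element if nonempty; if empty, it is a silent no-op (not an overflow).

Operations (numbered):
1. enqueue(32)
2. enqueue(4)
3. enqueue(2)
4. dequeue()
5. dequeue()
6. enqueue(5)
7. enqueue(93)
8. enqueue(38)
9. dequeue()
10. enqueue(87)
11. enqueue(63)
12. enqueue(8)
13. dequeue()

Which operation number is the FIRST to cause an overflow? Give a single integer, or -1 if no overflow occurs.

1. enqueue(32): size=1
2. enqueue(4): size=2
3. enqueue(2): size=3
4. dequeue(): size=2
5. dequeue(): size=1
6. enqueue(5): size=2
7. enqueue(93): size=3
8. enqueue(38): size=3=cap → OVERFLOW (fail)
9. dequeue(): size=2
10. enqueue(87): size=3
11. enqueue(63): size=3=cap → OVERFLOW (fail)
12. enqueue(8): size=3=cap → OVERFLOW (fail)
13. dequeue(): size=2

Answer: 8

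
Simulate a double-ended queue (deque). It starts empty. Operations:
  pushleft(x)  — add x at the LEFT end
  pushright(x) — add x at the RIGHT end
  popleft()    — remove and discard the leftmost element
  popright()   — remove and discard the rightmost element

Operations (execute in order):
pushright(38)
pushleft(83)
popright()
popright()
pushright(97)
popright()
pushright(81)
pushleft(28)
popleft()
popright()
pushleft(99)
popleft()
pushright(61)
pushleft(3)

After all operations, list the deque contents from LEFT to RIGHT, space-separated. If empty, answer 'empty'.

Answer: 3 61

Derivation:
pushright(38): [38]
pushleft(83): [83, 38]
popright(): [83]
popright(): []
pushright(97): [97]
popright(): []
pushright(81): [81]
pushleft(28): [28, 81]
popleft(): [81]
popright(): []
pushleft(99): [99]
popleft(): []
pushright(61): [61]
pushleft(3): [3, 61]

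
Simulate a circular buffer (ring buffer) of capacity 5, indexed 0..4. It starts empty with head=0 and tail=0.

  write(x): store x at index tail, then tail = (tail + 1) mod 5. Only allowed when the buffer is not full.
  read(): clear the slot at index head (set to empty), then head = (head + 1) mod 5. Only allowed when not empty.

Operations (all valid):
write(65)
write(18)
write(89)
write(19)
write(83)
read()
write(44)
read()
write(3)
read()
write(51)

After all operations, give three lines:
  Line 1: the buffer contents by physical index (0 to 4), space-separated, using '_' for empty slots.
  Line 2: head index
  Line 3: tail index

write(65): buf=[65 _ _ _ _], head=0, tail=1, size=1
write(18): buf=[65 18 _ _ _], head=0, tail=2, size=2
write(89): buf=[65 18 89 _ _], head=0, tail=3, size=3
write(19): buf=[65 18 89 19 _], head=0, tail=4, size=4
write(83): buf=[65 18 89 19 83], head=0, tail=0, size=5
read(): buf=[_ 18 89 19 83], head=1, tail=0, size=4
write(44): buf=[44 18 89 19 83], head=1, tail=1, size=5
read(): buf=[44 _ 89 19 83], head=2, tail=1, size=4
write(3): buf=[44 3 89 19 83], head=2, tail=2, size=5
read(): buf=[44 3 _ 19 83], head=3, tail=2, size=4
write(51): buf=[44 3 51 19 83], head=3, tail=3, size=5

Answer: 44 3 51 19 83
3
3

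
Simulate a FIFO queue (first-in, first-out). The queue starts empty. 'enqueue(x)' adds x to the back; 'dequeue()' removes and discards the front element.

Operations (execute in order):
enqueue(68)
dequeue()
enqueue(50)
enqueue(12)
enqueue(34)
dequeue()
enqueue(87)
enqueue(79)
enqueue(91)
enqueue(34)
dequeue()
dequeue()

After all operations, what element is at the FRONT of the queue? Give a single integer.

enqueue(68): queue = [68]
dequeue(): queue = []
enqueue(50): queue = [50]
enqueue(12): queue = [50, 12]
enqueue(34): queue = [50, 12, 34]
dequeue(): queue = [12, 34]
enqueue(87): queue = [12, 34, 87]
enqueue(79): queue = [12, 34, 87, 79]
enqueue(91): queue = [12, 34, 87, 79, 91]
enqueue(34): queue = [12, 34, 87, 79, 91, 34]
dequeue(): queue = [34, 87, 79, 91, 34]
dequeue(): queue = [87, 79, 91, 34]

Answer: 87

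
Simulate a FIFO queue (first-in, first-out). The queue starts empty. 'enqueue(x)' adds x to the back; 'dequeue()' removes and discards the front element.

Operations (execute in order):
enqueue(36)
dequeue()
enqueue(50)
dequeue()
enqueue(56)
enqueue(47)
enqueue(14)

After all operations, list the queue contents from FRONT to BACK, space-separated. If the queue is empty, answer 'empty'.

enqueue(36): [36]
dequeue(): []
enqueue(50): [50]
dequeue(): []
enqueue(56): [56]
enqueue(47): [56, 47]
enqueue(14): [56, 47, 14]

Answer: 56 47 14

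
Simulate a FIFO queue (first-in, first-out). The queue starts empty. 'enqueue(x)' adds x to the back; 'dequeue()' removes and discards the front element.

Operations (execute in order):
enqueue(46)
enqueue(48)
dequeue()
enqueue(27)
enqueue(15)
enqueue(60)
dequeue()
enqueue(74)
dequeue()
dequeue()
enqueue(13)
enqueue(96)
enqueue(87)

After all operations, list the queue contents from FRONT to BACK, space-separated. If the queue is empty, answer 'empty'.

enqueue(46): [46]
enqueue(48): [46, 48]
dequeue(): [48]
enqueue(27): [48, 27]
enqueue(15): [48, 27, 15]
enqueue(60): [48, 27, 15, 60]
dequeue(): [27, 15, 60]
enqueue(74): [27, 15, 60, 74]
dequeue(): [15, 60, 74]
dequeue(): [60, 74]
enqueue(13): [60, 74, 13]
enqueue(96): [60, 74, 13, 96]
enqueue(87): [60, 74, 13, 96, 87]

Answer: 60 74 13 96 87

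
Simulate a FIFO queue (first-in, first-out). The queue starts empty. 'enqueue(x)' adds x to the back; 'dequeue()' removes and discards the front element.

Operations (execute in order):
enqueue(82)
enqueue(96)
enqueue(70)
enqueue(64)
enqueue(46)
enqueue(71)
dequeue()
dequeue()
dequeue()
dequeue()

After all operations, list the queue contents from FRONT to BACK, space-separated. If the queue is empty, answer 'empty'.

Answer: 46 71

Derivation:
enqueue(82): [82]
enqueue(96): [82, 96]
enqueue(70): [82, 96, 70]
enqueue(64): [82, 96, 70, 64]
enqueue(46): [82, 96, 70, 64, 46]
enqueue(71): [82, 96, 70, 64, 46, 71]
dequeue(): [96, 70, 64, 46, 71]
dequeue(): [70, 64, 46, 71]
dequeue(): [64, 46, 71]
dequeue(): [46, 71]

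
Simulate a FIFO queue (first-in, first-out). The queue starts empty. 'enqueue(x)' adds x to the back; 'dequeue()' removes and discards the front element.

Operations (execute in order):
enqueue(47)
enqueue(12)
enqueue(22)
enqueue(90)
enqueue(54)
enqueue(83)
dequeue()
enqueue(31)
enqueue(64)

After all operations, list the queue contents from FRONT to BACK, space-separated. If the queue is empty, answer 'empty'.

Answer: 12 22 90 54 83 31 64

Derivation:
enqueue(47): [47]
enqueue(12): [47, 12]
enqueue(22): [47, 12, 22]
enqueue(90): [47, 12, 22, 90]
enqueue(54): [47, 12, 22, 90, 54]
enqueue(83): [47, 12, 22, 90, 54, 83]
dequeue(): [12, 22, 90, 54, 83]
enqueue(31): [12, 22, 90, 54, 83, 31]
enqueue(64): [12, 22, 90, 54, 83, 31, 64]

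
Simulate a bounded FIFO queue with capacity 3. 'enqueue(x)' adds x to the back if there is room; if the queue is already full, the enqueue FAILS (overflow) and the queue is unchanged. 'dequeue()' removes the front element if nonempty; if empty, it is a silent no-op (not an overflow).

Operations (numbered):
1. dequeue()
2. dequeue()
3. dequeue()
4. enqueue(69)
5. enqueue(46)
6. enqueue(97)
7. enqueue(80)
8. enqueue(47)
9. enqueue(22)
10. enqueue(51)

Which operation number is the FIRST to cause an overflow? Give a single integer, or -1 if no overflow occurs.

Answer: 7

Derivation:
1. dequeue(): empty, no-op, size=0
2. dequeue(): empty, no-op, size=0
3. dequeue(): empty, no-op, size=0
4. enqueue(69): size=1
5. enqueue(46): size=2
6. enqueue(97): size=3
7. enqueue(80): size=3=cap → OVERFLOW (fail)
8. enqueue(47): size=3=cap → OVERFLOW (fail)
9. enqueue(22): size=3=cap → OVERFLOW (fail)
10. enqueue(51): size=3=cap → OVERFLOW (fail)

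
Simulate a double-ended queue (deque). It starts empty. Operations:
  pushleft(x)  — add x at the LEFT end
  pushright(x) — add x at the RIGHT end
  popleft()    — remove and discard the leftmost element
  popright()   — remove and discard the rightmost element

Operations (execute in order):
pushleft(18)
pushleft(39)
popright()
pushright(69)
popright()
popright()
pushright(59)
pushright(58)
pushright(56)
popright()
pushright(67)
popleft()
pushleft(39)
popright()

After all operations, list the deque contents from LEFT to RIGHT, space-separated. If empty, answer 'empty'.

pushleft(18): [18]
pushleft(39): [39, 18]
popright(): [39]
pushright(69): [39, 69]
popright(): [39]
popright(): []
pushright(59): [59]
pushright(58): [59, 58]
pushright(56): [59, 58, 56]
popright(): [59, 58]
pushright(67): [59, 58, 67]
popleft(): [58, 67]
pushleft(39): [39, 58, 67]
popright(): [39, 58]

Answer: 39 58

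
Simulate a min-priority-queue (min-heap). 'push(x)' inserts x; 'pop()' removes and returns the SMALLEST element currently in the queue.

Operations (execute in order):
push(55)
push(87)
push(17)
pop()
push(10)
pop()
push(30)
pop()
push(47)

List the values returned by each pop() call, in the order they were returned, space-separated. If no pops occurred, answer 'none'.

Answer: 17 10 30

Derivation:
push(55): heap contents = [55]
push(87): heap contents = [55, 87]
push(17): heap contents = [17, 55, 87]
pop() → 17: heap contents = [55, 87]
push(10): heap contents = [10, 55, 87]
pop() → 10: heap contents = [55, 87]
push(30): heap contents = [30, 55, 87]
pop() → 30: heap contents = [55, 87]
push(47): heap contents = [47, 55, 87]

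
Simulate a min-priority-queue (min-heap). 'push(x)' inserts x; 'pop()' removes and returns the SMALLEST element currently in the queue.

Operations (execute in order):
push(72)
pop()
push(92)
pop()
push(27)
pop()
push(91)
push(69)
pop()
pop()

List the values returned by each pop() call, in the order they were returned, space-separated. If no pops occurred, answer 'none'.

Answer: 72 92 27 69 91

Derivation:
push(72): heap contents = [72]
pop() → 72: heap contents = []
push(92): heap contents = [92]
pop() → 92: heap contents = []
push(27): heap contents = [27]
pop() → 27: heap contents = []
push(91): heap contents = [91]
push(69): heap contents = [69, 91]
pop() → 69: heap contents = [91]
pop() → 91: heap contents = []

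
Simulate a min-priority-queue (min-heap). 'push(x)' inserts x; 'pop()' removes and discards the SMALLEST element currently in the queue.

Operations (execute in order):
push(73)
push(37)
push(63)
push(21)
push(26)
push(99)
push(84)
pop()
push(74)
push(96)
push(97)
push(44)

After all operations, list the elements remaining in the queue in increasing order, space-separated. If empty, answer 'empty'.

push(73): heap contents = [73]
push(37): heap contents = [37, 73]
push(63): heap contents = [37, 63, 73]
push(21): heap contents = [21, 37, 63, 73]
push(26): heap contents = [21, 26, 37, 63, 73]
push(99): heap contents = [21, 26, 37, 63, 73, 99]
push(84): heap contents = [21, 26, 37, 63, 73, 84, 99]
pop() → 21: heap contents = [26, 37, 63, 73, 84, 99]
push(74): heap contents = [26, 37, 63, 73, 74, 84, 99]
push(96): heap contents = [26, 37, 63, 73, 74, 84, 96, 99]
push(97): heap contents = [26, 37, 63, 73, 74, 84, 96, 97, 99]
push(44): heap contents = [26, 37, 44, 63, 73, 74, 84, 96, 97, 99]

Answer: 26 37 44 63 73 74 84 96 97 99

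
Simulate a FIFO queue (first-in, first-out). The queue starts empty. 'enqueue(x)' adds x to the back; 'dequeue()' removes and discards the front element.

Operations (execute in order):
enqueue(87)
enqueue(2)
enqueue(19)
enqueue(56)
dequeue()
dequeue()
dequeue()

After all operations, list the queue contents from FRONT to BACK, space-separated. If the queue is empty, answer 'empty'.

enqueue(87): [87]
enqueue(2): [87, 2]
enqueue(19): [87, 2, 19]
enqueue(56): [87, 2, 19, 56]
dequeue(): [2, 19, 56]
dequeue(): [19, 56]
dequeue(): [56]

Answer: 56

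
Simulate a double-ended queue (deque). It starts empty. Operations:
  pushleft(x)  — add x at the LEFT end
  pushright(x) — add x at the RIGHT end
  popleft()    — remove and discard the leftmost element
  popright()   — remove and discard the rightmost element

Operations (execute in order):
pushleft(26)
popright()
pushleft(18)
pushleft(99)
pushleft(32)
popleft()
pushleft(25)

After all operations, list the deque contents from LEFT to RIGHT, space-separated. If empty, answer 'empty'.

Answer: 25 99 18

Derivation:
pushleft(26): [26]
popright(): []
pushleft(18): [18]
pushleft(99): [99, 18]
pushleft(32): [32, 99, 18]
popleft(): [99, 18]
pushleft(25): [25, 99, 18]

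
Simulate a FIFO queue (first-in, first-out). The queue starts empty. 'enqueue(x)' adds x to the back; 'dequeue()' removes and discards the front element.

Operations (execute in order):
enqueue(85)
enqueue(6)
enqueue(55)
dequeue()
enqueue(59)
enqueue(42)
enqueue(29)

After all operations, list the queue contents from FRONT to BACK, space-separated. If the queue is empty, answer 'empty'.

Answer: 6 55 59 42 29

Derivation:
enqueue(85): [85]
enqueue(6): [85, 6]
enqueue(55): [85, 6, 55]
dequeue(): [6, 55]
enqueue(59): [6, 55, 59]
enqueue(42): [6, 55, 59, 42]
enqueue(29): [6, 55, 59, 42, 29]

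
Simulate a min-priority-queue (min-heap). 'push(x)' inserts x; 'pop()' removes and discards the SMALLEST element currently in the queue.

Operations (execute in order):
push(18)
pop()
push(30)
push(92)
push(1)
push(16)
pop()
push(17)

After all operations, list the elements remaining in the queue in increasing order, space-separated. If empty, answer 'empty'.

push(18): heap contents = [18]
pop() → 18: heap contents = []
push(30): heap contents = [30]
push(92): heap contents = [30, 92]
push(1): heap contents = [1, 30, 92]
push(16): heap contents = [1, 16, 30, 92]
pop() → 1: heap contents = [16, 30, 92]
push(17): heap contents = [16, 17, 30, 92]

Answer: 16 17 30 92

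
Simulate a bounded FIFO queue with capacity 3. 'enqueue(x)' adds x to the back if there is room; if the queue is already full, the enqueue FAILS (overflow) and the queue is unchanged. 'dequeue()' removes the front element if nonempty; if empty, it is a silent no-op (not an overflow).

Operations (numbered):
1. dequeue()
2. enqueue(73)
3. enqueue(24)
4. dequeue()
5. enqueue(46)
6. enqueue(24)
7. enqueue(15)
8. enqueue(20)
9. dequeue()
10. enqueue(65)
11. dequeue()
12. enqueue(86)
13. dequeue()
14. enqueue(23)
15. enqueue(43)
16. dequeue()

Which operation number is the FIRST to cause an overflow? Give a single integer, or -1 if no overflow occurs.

1. dequeue(): empty, no-op, size=0
2. enqueue(73): size=1
3. enqueue(24): size=2
4. dequeue(): size=1
5. enqueue(46): size=2
6. enqueue(24): size=3
7. enqueue(15): size=3=cap → OVERFLOW (fail)
8. enqueue(20): size=3=cap → OVERFLOW (fail)
9. dequeue(): size=2
10. enqueue(65): size=3
11. dequeue(): size=2
12. enqueue(86): size=3
13. dequeue(): size=2
14. enqueue(23): size=3
15. enqueue(43): size=3=cap → OVERFLOW (fail)
16. dequeue(): size=2

Answer: 7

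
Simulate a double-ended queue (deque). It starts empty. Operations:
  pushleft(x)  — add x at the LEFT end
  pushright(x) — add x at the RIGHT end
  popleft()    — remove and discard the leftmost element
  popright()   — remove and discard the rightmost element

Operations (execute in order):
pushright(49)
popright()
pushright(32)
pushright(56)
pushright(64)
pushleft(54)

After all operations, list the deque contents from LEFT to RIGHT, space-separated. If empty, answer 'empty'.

Answer: 54 32 56 64

Derivation:
pushright(49): [49]
popright(): []
pushright(32): [32]
pushright(56): [32, 56]
pushright(64): [32, 56, 64]
pushleft(54): [54, 32, 56, 64]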